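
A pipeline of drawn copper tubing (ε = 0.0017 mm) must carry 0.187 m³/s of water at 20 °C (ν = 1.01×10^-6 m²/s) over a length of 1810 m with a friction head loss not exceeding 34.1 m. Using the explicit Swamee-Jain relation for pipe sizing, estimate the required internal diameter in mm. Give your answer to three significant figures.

D ≈ 288 mm

Swamee-Jain (Type III): D = 0.66·[ε^1.25·(LQ²/(gh_f))^4.75 + ν·Q^9.4·(L/(gh_f))^5.2]^0.04
LQ²/(gh_f) = 0.1892; L/(gh_f) = 5.411
Term 1 = ε^1.25·(…)^4.75 = 2.26×10^-11; Term 2 = ν·Q^9.4·(…)^5.2 = 9.39×10^-10
D = 0.66·(2.26×10^-11 + 9.39×10^-10)^0.04 = 0.2876 m = 288 mm
Check: V = 2.88 m/s, Re = 8.20×10^5, f = 0.01214, h_f = 32.2 m ≈ 34.1 m ✓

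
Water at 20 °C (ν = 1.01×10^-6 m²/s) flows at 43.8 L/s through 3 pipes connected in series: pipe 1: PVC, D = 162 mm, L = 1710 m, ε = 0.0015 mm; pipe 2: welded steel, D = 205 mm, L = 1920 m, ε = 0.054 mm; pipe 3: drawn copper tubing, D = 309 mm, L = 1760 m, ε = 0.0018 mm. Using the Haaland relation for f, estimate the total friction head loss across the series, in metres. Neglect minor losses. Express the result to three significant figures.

Pipe 1: V = 2.125 m/s, Re = 3.41×10^5, ε/D = 9.26×10^-6, f = 0.01409, h_1 = f(L/D)V²/2g = 34.22 m
Pipe 2: V = 1.327 m/s, Re = 2.69×10^5, ε/D = 2.63×10^-4, f = 0.01672, h_2 = f(L/D)V²/2g = 14.05 m
Pipe 3: V = 0.5841 m/s, Re = 1.79×10^5, ε/D = 5.83×10^-6, f = 0.01588, h_3 = f(L/D)V²/2g = 1.572 m
Series → Q common, losses add: H = Σh = 49.85 m

H ≈ 49.8 m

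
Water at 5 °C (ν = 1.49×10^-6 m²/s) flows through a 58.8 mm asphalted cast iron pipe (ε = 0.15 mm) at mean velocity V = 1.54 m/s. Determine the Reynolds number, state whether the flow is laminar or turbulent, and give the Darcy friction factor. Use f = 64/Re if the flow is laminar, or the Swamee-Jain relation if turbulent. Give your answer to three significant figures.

Re = VD/ν = 1.540·0.0588/1.49×10^-6 = 6.08×10^4
Re > 4000 → turbulent; ε/D = 0.00255
Swamee-Jain: f = 0.02756

Re ≈ 6.08×10^4; turbulent; f ≈ 0.0276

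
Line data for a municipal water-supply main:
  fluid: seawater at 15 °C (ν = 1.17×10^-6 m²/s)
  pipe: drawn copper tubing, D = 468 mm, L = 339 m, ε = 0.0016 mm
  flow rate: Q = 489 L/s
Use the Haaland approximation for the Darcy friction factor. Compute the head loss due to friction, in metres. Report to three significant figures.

h_f ≈ 3.40 m

V = 4Q/(πD²) = 4·0.489/(π·0.468²) = 2.843 m/s
Re = VD/ν = 2.843·0.468/1.17×10^-6 = 1.14×10^6 → turbulent
ε/D = 0.0016/468 = 3.42×10^-6
Haaland: f = 0.01140
h_f = f(L/D)V²/(2g) = 0.01140·(339/0.468)·2.843²/(2·9.81) = 3.402 m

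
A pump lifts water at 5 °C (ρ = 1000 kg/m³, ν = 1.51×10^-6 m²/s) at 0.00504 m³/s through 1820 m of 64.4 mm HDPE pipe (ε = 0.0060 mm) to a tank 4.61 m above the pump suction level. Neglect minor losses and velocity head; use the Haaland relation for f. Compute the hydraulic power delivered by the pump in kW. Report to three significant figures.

P_hyd ≈ 3.60 kW

V = 4Q/(πD²) = 1.547 m/s; Re = 6.60×10^4; ε/D = 9.32×10^-5; f = 0.01979
h_f = f(L/D)V²/2g = 68.24 m
Total head H = z + h_f = 4.61 + 68.24 = 72.85 m
P_hyd = ρgQH = 1000·9.81·0.00504·72.85 = 3.602 kW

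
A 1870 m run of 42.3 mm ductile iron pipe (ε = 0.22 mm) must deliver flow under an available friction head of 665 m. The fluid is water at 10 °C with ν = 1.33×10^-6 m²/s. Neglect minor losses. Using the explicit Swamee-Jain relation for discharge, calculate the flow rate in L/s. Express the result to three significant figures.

Q ≈ 4.29 L/s

Swamee-Jain (Type II): Q = -0.965·√(gD⁵h_f/L)·ln[ε/(3.7D) + √(3.17ν²L/(gD³h_f))]
√(gD⁵h_f/L) = √(9.81·0.0423⁵·665/1870) = 6.873×10^-4
ε/(3.7D) = 0.00141; √(3.17ν²L/(gD³h_f)) = 1.46×10^-4
Q = -0.965·6.873×10^-4·ln(0.001551) = 0.004291 m³/s
Check: V = 3.05 m/s, Re = 9.71×10^4, f = 0.03193, h_f = 671 m ≈ 665 m ✓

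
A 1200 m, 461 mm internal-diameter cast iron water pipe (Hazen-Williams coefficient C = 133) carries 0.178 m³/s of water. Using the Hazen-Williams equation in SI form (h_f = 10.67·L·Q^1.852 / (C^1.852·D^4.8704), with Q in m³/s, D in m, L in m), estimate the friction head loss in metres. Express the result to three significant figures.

h_f ≈ 2.65 m

h_f = 10.67·1200·0.178^1.852 / (133^1.852·0.461^4.8704) = 2.653 m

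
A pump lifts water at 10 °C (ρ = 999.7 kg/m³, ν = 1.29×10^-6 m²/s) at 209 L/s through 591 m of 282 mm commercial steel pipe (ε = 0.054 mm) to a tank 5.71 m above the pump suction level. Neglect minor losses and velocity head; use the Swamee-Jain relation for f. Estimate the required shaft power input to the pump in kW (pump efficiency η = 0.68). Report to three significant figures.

V = 4Q/(πD²) = 3.346 m/s; Re = 7.32×10^5; ε/D = 1.91×10^-4; f = 0.01497
h_f = f(L/D)V²/2g = 17.91 m
Total head H = z + h_f = 5.71 + 17.91 = 23.62 m
P_hyd = ρgQH = 999.7·9.81·0.209·23.62 = 48.41 kW
P_shaft = P_hyd/η = 48.41/0.68 = 71.20 kW

P_shaft ≈ 71.2 kW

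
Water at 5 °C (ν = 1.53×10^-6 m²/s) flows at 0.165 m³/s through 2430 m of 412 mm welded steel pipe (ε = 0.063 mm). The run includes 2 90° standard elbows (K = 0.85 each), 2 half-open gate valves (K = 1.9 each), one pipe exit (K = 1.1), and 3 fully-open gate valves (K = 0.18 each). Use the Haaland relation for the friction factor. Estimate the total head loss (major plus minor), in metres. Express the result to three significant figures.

V = 4Q/(πD²) = 1.238 m/s; V²/2g = 0.07807 m
Re = 3.33×10^5, ε/D = 1.53×10^-4 → f = 0.01549 (Haaland)
Major: h_f = f(L/D)·V²/2g = 0.01549·5898·0.07807 = 7.131 m
Minor: ΣK = 7.14; h_m = ΣK·V²/2g = 0.5574 m
Total H_L = 7.131 + 0.5574 = 7.688 m

H_L ≈ 7.69 m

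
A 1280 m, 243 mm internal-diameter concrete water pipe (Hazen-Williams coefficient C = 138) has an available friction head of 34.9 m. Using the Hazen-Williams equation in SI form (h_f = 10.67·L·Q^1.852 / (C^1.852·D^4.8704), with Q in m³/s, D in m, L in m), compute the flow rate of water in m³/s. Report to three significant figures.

Q ≈ 0.133 m³/s

Rearranging: Q = [h_f·C^1.852·D^4.8704 / (10.67·L)]^(1/1.852)
Q = [34.9·138^1.852·0.243^4.8704 / (10.67·1280)]^0.540 = 0.1331 m³/s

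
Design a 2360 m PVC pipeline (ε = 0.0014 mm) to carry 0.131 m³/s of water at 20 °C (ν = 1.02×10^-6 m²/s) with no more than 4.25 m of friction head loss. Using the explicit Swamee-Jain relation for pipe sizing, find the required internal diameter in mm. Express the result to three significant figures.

D ≈ 410 mm

Swamee-Jain (Type III): D = 0.66·[ε^1.25·(LQ²/(gh_f))^4.75 + ν·Q^9.4·(L/(gh_f))^5.2]^0.04
LQ²/(gh_f) = 0.9714; L/(gh_f) = 56.60
Term 1 = ε^1.25·(…)^4.75 = 4.20×10^-8; Term 2 = ν·Q^9.4·(…)^5.2 = 6.70×10^-6
D = 0.66·(4.20×10^-8 + 6.70×10^-6)^0.04 = 0.4099 m = 410 mm
Check: V = 0.993 m/s, Re = 3.99×10^5, f = 0.01368, h_f = 3.96 m ≈ 4.25 m ✓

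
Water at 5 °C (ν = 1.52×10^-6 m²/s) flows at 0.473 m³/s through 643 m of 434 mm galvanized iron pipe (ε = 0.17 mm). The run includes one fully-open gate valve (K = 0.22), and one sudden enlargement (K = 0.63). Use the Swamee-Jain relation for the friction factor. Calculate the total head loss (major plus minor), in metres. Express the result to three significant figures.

V = 4Q/(πD²) = 3.197 m/s; V²/2g = 0.5211 m
Re = 9.13×10^5, ε/D = 3.92×10^-4 → f = 0.01657 (Swamee-Jain)
Major: h_f = f(L/D)·V²/2g = 0.01657·1482·0.5211 = 12.79 m
Minor: ΣK = 0.850; h_m = ΣK·V²/2g = 0.4429 m
Total H_L = 12.79 + 0.4429 = 13.24 m

H_L ≈ 13.2 m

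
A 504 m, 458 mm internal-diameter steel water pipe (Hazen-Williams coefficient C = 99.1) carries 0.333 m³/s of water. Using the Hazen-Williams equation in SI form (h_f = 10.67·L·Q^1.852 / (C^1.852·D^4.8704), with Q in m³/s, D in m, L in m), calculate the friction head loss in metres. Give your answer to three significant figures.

h_f ≈ 6.33 m

h_f = 10.67·504·0.333^1.852 / (99.1^1.852·0.458^4.8704) = 6.326 m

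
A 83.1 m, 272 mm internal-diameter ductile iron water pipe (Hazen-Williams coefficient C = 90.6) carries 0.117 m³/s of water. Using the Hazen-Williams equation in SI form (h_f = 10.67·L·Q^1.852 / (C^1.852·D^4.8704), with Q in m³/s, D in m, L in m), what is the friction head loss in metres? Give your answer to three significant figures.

h_f = 10.67·83.1·0.117^1.852 / (90.6^1.852·0.272^4.8704) = 2.246 m

h_f ≈ 2.25 m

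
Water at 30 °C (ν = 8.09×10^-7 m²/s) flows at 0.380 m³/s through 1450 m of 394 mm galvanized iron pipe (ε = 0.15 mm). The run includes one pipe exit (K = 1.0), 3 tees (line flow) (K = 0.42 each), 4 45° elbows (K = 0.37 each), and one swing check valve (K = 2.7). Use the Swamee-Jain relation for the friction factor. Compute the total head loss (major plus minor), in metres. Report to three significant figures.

V = 4Q/(πD²) = 3.117 m/s; V²/2g = 0.4951 m
Re = 1.52×10^6, ε/D = 3.81×10^-4 → f = 0.01622 (Swamee-Jain)
Major: h_f = f(L/D)·V²/2g = 0.01622·3680·0.4951 = 29.55 m
Minor: ΣK = 6.44; h_m = ΣK·V²/2g = 3.189 m
Total H_L = 29.55 + 3.189 = 32.74 m

H_L ≈ 32.7 m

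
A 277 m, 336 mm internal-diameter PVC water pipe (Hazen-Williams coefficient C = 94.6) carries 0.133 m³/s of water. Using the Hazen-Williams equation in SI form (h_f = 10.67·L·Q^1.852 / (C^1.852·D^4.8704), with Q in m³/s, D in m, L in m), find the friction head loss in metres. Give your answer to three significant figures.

h_f ≈ 3.13 m

h_f = 10.67·277·0.133^1.852 / (94.6^1.852·0.336^4.8704) = 3.130 m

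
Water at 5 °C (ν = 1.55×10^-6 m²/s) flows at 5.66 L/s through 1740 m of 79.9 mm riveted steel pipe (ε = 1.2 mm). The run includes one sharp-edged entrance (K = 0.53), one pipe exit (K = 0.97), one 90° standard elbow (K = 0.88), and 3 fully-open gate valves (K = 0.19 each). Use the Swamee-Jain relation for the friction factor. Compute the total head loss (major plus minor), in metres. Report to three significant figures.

H_L ≈ 63.6 m

V = 4Q/(πD²) = 1.129 m/s; V²/2g = 0.06495 m
Re = 5.82×10^4, ε/D = 0.0150 → f = 0.04485 (Swamee-Jain)
Major: h_f = f(L/D)·V²/2g = 0.04485·21777·0.06495 = 63.43 m
Minor: ΣK = 2.95; h_m = ΣK·V²/2g = 0.1916 m
Total H_L = 63.43 + 0.1916 = 63.62 m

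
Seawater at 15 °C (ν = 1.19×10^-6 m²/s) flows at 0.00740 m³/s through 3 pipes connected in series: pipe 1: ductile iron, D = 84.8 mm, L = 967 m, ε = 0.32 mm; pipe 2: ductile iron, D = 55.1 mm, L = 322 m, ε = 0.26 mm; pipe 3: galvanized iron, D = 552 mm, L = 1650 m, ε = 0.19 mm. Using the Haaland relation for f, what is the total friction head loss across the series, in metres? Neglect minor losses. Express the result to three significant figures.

H ≈ 117 m

Pipe 1: V = 1.310 m/s, Re = 9.34×10^4, ε/D = 0.00377, f = 0.02908, h_1 = f(L/D)V²/2g = 29.01 m
Pipe 2: V = 3.103 m/s, Re = 1.44×10^5, ε/D = 0.00472, f = 0.03052, h_2 = f(L/D)V²/2g = 87.56 m
Pipe 3: V = 0.03092 m/s, Re = 1.43×10^4, ε/D = 3.44×10^-4, f = 0.02854, h_3 = f(L/D)V²/2g = 0.004157 m
Series → Q common, losses add: H = Σh = 116.6 m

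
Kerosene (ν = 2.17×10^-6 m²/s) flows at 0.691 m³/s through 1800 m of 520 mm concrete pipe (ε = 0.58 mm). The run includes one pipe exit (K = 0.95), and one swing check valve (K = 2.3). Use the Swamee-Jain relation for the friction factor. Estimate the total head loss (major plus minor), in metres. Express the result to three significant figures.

H_L ≈ 40.3 m

V = 4Q/(πD²) = 3.254 m/s; V²/2g = 0.5396 m
Re = 7.80×10^5, ε/D = 0.00112 → f = 0.02063 (Swamee-Jain)
Major: h_f = f(L/D)·V²/2g = 0.02063·3462·0.5396 = 38.53 m
Minor: ΣK = 3.25; h_m = ΣK·V²/2g = 1.754 m
Total H_L = 38.53 + 1.754 = 40.28 m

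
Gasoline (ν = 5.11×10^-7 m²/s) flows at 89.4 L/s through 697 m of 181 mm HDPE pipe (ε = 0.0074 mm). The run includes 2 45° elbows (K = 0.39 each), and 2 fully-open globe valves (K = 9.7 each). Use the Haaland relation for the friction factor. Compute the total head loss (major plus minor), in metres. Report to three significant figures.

V = 4Q/(πD²) = 3.474 m/s; V²/2g = 0.6153 m
Re = 1.23×10^6, ε/D = 4.09×10^-5 → f = 0.01207 (Haaland)
Major: h_f = f(L/D)·V²/2g = 0.01207·3851·0.6153 = 28.59 m
Minor: ΣK = 20.2; h_m = ΣK·V²/2g = 12.42 m
Total H_L = 28.59 + 12.42 = 41.00 m

H_L ≈ 41.0 m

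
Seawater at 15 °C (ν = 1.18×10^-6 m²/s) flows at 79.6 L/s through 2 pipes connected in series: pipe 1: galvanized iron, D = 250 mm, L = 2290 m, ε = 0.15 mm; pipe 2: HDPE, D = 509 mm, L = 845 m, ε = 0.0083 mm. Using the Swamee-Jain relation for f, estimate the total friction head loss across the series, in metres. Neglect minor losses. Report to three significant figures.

Pipe 1: V = 1.622 m/s, Re = 3.44×10^5, ε/D = 6.00×10^-4, f = 0.01873, h_1 = f(L/D)V²/2g = 22.99 m
Pipe 2: V = 0.3912 m/s, Re = 1.69×10^5, ε/D = 1.63×10^-5, f = 0.01619, h_2 = f(L/D)V²/2g = 0.2097 m
Series → Q common, losses add: H = Σh = 23.20 m

H ≈ 23.2 m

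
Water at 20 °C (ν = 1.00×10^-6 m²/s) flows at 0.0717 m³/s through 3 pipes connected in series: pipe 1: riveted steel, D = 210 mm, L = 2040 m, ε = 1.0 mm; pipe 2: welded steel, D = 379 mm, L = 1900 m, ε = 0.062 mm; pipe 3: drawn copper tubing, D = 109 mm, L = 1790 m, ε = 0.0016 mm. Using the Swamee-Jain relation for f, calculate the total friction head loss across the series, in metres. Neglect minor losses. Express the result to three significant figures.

Pipe 1: V = 2.070 m/s, Re = 4.35×10^5, ε/D = 0.00476, f = 0.03026, h_1 = f(L/D)V²/2g = 64.20 m
Pipe 2: V = 0.6356 m/s, Re = 2.41×10^5, ε/D = 1.64×10^-4, f = 0.01645, h_2 = f(L/D)V²/2g = 1.698 m
Pipe 3: V = 7.684 m/s, Re = 8.38×10^5, ε/D = 1.47×10^-5, f = 0.01228, h_3 = f(L/D)V²/2g = 606.9 m
Series → Q common, losses add: H = Σh = 672.8 m

H ≈ 673 m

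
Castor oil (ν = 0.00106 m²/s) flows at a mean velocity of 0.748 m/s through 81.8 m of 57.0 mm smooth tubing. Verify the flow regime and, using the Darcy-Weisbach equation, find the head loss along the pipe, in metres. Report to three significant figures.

h_f ≈ 65.1 m

Re = VD/ν = 0.748·0.05700/0.00106 = 40.2 → laminar (Re < 2300)
f = 64/Re = 1.591
h_f = f(L/D)V²/(2g) = 1.591·(81.8/0.05700)·0.748²/(2·9.81) = 65.12 m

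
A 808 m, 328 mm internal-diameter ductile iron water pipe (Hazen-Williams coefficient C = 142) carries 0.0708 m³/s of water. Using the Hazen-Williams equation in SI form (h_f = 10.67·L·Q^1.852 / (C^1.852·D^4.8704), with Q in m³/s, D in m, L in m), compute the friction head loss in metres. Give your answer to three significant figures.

h_f ≈ 1.51 m

h_f = 10.67·808·0.0708^1.852 / (142^1.852·0.328^4.8704) = 1.506 m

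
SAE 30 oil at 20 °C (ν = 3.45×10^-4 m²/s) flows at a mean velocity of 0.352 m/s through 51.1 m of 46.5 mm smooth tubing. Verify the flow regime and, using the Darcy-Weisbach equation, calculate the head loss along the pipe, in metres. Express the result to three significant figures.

Re = VD/ν = 0.352·0.04650/3.45×10^-4 = 47.4 → laminar (Re < 2300)
f = 64/Re = 1.349
h_f = f(L/D)V²/(2g) = 1.349·(51.1/0.04650)·0.352²/(2·9.81) = 9.362 m

h_f ≈ 9.36 m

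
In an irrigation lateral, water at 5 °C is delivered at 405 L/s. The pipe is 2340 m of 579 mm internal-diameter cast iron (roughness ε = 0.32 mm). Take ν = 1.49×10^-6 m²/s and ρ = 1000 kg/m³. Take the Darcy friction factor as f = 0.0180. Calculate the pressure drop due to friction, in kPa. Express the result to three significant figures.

Δp ≈ 86.1 kPa

V = 4Q/(πD²) = 4·0.405/(π·0.579²) = 1.538 m/s
h_f = f(L/D)V²/(2g) = 0.01800·(2340/0.579)·1.538²/(2·9.81) = 8.773 m
Δp = ρg·h_f = 1000·9.81·8.773 = 86.06 kPa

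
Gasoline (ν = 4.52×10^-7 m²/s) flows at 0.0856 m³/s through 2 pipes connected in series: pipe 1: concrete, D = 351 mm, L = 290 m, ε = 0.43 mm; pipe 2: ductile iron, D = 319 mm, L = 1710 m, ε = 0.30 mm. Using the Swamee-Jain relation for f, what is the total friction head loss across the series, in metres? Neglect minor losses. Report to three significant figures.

H ≈ 6.92 m

Pipe 1: V = 0.8846 m/s, Re = 6.87×10^5, ε/D = 0.00123, f = 0.02113, h_1 = f(L/D)V²/2g = 0.6963 m
Pipe 2: V = 1.071 m/s, Re = 7.56×10^5, ε/D = 9.40×10^-4, f = 0.01987, h_2 = f(L/D)V²/2g = 6.227 m
Series → Q common, losses add: H = Σh = 6.923 m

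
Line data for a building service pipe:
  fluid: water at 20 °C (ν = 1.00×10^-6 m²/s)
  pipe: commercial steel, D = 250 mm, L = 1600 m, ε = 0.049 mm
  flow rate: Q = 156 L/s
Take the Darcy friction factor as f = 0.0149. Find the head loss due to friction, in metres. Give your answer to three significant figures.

V = 4Q/(πD²) = 4·0.156/(π·0.250²) = 3.178 m/s
h_f = f(L/D)V²/(2g) = 0.01490·(1600/0.250)·3.178²/(2·9.81) = 49.09 m

h_f ≈ 49.1 m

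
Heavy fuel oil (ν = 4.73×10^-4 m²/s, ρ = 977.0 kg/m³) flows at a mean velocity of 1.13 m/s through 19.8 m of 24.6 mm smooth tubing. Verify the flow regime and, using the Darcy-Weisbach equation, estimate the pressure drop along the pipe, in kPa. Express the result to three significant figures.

Re = VD/ν = 1.13·0.02460/4.73×10^-4 = 58.8 → laminar (Re < 2300)
f = 64/Re = 1.089
h_f = f(L/D)V²/(2g) = 1.089·(19.8/0.02460)·1.13²/(2·9.81) = 57.04 m
Δp = ρg·h_f = 977.0·9.81·57.04 = 546.7 kPa

Δp ≈ 547 kPa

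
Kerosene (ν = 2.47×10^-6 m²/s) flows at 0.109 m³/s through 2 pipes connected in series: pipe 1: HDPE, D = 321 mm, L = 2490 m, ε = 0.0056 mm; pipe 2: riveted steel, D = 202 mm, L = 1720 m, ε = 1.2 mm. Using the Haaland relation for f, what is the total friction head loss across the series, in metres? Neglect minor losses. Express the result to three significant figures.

Pipe 1: V = 1.347 m/s, Re = 1.75×10^5, ε/D = 1.74×10^-5, f = 0.01601, h_1 = f(L/D)V²/2g = 11.48 m
Pipe 2: V = 3.401 m/s, Re = 2.78×10^5, ε/D = 0.00594, f = 0.03236, h_2 = f(L/D)V²/2g = 162.5 m
Series → Q common, losses add: H = Σh = 173.9 m

H ≈ 174 m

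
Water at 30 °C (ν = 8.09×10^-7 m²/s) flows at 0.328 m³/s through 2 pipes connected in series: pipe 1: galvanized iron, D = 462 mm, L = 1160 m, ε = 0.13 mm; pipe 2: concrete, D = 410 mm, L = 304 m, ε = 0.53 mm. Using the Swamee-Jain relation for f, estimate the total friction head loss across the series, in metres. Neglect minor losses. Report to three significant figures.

Pipe 1: V = 1.957 m/s, Re = 1.12×10^6, ε/D = 2.81×10^-4, f = 0.01551, h_1 = f(L/D)V²/2g = 7.600 m
Pipe 2: V = 2.484 m/s, Re = 1.26×10^6, ε/D = 0.00129, f = 0.02120, h_2 = f(L/D)V²/2g = 4.944 m
Series → Q common, losses add: H = Σh = 12.54 m

H ≈ 12.5 m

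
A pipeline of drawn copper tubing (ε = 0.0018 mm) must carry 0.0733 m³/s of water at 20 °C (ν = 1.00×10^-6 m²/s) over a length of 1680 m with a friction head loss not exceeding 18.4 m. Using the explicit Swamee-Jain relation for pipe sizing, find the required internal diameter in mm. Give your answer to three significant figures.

Swamee-Jain (Type III): D = 0.66·[ε^1.25·(LQ²/(gh_f))^4.75 + ν·Q^9.4·(L/(gh_f))^5.2]^0.04
LQ²/(gh_f) = 0.05001; L/(gh_f) = 9.307
Term 1 = ε^1.25·(…)^4.75 = 4.36×10^-14; Term 2 = ν·Q^9.4·(…)^5.2 = 2.34×10^-12
D = 0.66·(4.36×10^-14 + 2.34×10^-12)^0.04 = 0.2263 m = 226 mm
Check: V = 1.82 m/s, Re = 4.12×10^5, f = 0.01367, h_f = 17.2 m ≈ 18.4 m ✓

D ≈ 226 mm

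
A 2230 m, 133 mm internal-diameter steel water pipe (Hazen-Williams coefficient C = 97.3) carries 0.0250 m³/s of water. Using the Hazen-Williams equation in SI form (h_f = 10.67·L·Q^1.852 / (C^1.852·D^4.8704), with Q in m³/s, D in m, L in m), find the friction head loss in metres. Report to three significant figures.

h_f = 10.67·2230·0.0250^1.852 / (97.3^1.852·0.133^4.8704) = 98.78 m

h_f ≈ 98.8 m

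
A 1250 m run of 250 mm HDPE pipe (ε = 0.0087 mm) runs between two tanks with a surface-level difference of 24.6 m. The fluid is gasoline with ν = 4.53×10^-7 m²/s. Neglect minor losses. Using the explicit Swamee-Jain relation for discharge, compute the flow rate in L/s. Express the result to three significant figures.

Q ≈ 141 L/s

Swamee-Jain (Type II): Q = -0.965·√(gD⁵h_f/L)·ln[ε/(3.7D) + √(3.17ν²L/(gD³h_f))]
√(gD⁵h_f/L) = √(9.81·0.250⁵·24.6/1250) = 0.01373
ε/(3.7D) = 9.41×10^-6; √(3.17ν²L/(gD³h_f)) = 1.47×10^-5
Q = -0.965·0.01373·ln(2.409×10^-5) = 0.1409 m³/s
Check: V = 2.87 m/s, Re = 1.58×10^6, f = 0.01176, h_f = 24.7 m ≈ 24.6 m ✓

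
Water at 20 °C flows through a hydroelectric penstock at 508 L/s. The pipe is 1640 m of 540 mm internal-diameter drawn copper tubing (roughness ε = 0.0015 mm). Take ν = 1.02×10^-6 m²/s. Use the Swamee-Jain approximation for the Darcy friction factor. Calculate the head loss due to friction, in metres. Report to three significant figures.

h_f ≈ 8.66 m

V = 4Q/(πD²) = 4·0.508/(π·0.540²) = 2.218 m/s
Re = VD/ν = 2.218·0.540/1.02×10^-6 = 1.17×10^6 → turbulent
ε/D = 0.0015/540 = 2.78×10^-6
Swamee-Jain: f = 0.01138
h_f = f(L/D)V²/(2g) = 0.01138·(1640/0.540)·2.218²/(2·9.81) = 8.664 m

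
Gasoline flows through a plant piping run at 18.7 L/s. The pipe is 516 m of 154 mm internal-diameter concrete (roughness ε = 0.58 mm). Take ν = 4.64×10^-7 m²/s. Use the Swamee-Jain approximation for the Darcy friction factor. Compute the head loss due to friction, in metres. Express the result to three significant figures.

V = 4Q/(πD²) = 4·0.0187/(π·0.154²) = 1.004 m/s
Re = VD/ν = 1.004·0.154/4.64×10^-7 = 3.33×10^5 → turbulent
ε/D = 0.58/154 = 0.00377
Swamee-Jain: f = 0.02840
h_f = f(L/D)V²/(2g) = 0.02840·(516/0.154)·1.004²/(2·9.81) = 4.889 m

h_f ≈ 4.89 m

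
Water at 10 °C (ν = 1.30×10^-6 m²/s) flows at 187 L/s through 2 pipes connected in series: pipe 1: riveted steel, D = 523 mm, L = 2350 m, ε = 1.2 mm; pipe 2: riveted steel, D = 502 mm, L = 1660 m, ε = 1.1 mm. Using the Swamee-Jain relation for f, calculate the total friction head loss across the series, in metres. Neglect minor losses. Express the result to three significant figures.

Pipe 1: V = 0.8705 m/s, Re = 3.50×10^5, ε/D = 0.00229, f = 0.02491, h_1 = f(L/D)V²/2g = 4.322 m
Pipe 2: V = 0.9448 m/s, Re = 3.65×10^5, ε/D = 0.00219, f = 0.02460, h_2 = f(L/D)V²/2g = 3.701 m
Series → Q common, losses add: H = Σh = 8.023 m

H ≈ 8.02 m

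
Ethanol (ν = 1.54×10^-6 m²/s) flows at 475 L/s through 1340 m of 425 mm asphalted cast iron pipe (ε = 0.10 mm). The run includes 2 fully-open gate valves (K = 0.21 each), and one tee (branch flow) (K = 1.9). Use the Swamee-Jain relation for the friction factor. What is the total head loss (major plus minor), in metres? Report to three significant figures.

V = 4Q/(πD²) = 3.348 m/s; V²/2g = 0.5714 m
Re = 9.24×10^5, ε/D = 2.35×10^-4 → f = 0.01520 (Swamee-Jain)
Major: h_f = f(L/D)·V²/2g = 0.01520·3153·0.5714 = 27.39 m
Minor: ΣK = 2.32; h_m = ΣK·V²/2g = 1.326 m
Total H_L = 27.39 + 1.326 = 28.72 m

H_L ≈ 28.7 m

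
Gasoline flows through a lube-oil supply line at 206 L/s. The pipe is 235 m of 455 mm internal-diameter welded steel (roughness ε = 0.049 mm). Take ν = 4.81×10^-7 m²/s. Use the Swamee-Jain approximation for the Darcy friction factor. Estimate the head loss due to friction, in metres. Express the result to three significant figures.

V = 4Q/(πD²) = 4·0.206/(π·0.455²) = 1.267 m/s
Re = VD/ν = 1.267·0.455/4.81×10^-7 = 1.20×10^6 → turbulent
ε/D = 0.049/455 = 1.08×10^-4
Swamee-Jain: f = 0.01343
h_f = f(L/D)V²/(2g) = 0.01343·(235/0.455)·1.267²/(2·9.81) = 0.5676 m

h_f ≈ 0.568 m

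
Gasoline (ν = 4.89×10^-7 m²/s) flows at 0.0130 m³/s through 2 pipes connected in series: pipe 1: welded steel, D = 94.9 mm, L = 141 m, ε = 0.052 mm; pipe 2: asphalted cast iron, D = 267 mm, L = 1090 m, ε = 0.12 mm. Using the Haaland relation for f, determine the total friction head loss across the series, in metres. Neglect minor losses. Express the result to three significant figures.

Pipe 1: V = 1.838 m/s, Re = 3.57×10^5, ε/D = 5.48×10^-4, f = 0.01816, h_1 = f(L/D)V²/2g = 4.646 m
Pipe 2: V = 0.2322 m/s, Re = 1.27×10^5, ε/D = 4.49×10^-4, f = 0.01927, h_2 = f(L/D)V²/2g = 0.2161 m
Series → Q common, losses add: H = Σh = 4.862 m

H ≈ 4.86 m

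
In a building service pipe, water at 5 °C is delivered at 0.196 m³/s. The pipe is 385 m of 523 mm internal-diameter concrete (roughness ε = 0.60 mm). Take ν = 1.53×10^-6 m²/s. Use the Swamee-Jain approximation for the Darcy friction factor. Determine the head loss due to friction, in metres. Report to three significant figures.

h_f ≈ 0.665 m

V = 4Q/(πD²) = 4·0.196/(π·0.523²) = 0.9124 m/s
Re = VD/ν = 0.9124·0.523/1.53×10^-6 = 3.12×10^5 → turbulent
ε/D = 0.60/523 = 0.00115
Swamee-Jain: f = 0.02130
h_f = f(L/D)V²/(2g) = 0.02130·(385/0.523)·0.9124²/(2·9.81) = 0.6653 m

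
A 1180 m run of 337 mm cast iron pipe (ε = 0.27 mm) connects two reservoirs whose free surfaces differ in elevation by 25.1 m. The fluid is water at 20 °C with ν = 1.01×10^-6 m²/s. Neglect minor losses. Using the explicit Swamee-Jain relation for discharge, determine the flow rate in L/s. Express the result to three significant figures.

Swamee-Jain (Type II): Q = -0.965·√(gD⁵h_f/L)·ln[ε/(3.7D) + √(3.17ν²L/(gD³h_f))]
√(gD⁵h_f/L) = √(9.81·0.337⁵·25.1/1180) = 0.03012
ε/(3.7D) = 2.17×10^-4; √(3.17ν²L/(gD³h_f)) = 2.01×10^-5
Q = -0.965·0.03012·ln(2.367×10^-4) = 0.2426 m³/s
Check: V = 2.72 m/s, Re = 9.08×10^5, f = 0.01911, h_f = 25.2 m ≈ 25.1 m ✓

Q ≈ 243 L/s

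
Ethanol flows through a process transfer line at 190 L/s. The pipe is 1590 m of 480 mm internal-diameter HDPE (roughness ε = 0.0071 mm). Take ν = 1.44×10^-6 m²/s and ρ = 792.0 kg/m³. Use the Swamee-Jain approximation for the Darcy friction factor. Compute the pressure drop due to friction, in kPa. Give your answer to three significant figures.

Δp ≈ 20.5 kPa

V = 4Q/(πD²) = 4·0.190/(π·0.480²) = 1.050 m/s
Re = VD/ν = 1.050·0.480/1.44×10^-6 = 3.50×10^5 → turbulent
ε/D = 0.0071/480 = 1.48×10^-5
Swamee-Jain: f = 0.01416
h_f = f(L/D)V²/(2g) = 0.01416·(1590/0.480)·1.050²/(2·9.81) = 2.635 m
Δp = ρg·h_f = 792.0·9.81·2.635 = 20.47 kPa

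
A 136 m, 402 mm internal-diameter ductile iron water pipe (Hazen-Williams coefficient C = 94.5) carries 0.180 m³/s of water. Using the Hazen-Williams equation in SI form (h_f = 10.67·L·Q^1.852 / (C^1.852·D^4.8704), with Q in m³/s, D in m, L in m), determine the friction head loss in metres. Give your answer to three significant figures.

h_f ≈ 1.13 m

h_f = 10.67·136·0.180^1.852 / (94.5^1.852·0.402^4.8704) = 1.126 m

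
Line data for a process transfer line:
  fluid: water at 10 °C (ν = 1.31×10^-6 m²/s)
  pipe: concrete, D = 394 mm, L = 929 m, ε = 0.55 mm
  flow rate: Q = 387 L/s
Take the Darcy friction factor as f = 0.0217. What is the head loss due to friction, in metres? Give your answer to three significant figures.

V = 4Q/(πD²) = 4·0.387/(π·0.394²) = 3.174 m/s
h_f = f(L/D)V²/(2g) = 0.02170·(929/0.394)·3.174²/(2·9.81) = 26.27 m

h_f ≈ 26.3 m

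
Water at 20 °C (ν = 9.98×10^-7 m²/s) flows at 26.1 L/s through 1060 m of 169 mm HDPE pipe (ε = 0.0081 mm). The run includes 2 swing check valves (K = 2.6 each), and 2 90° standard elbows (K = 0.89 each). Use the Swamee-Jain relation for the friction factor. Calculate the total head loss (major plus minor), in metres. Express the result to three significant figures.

H_L ≈ 7.41 m

V = 4Q/(πD²) = 1.164 m/s; V²/2g = 0.06900 m
Re = 1.97×10^5, ε/D = 4.79×10^-5 → f = 0.01600 (Swamee-Jain)
Major: h_f = f(L/D)·V²/2g = 0.01600·6272·0.06900 = 6.926 m
Minor: ΣK = 6.98; h_m = ΣK·V²/2g = 0.4816 m
Total H_L = 6.926 + 0.4816 = 7.407 m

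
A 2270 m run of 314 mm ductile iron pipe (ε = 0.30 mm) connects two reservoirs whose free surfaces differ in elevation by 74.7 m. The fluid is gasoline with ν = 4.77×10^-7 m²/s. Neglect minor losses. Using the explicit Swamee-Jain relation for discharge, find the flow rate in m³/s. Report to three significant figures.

Swamee-Jain (Type II): Q = -0.965·√(gD⁵h_f/L)·ln[ε/(3.7D) + √(3.17ν²L/(gD³h_f))]
√(gD⁵h_f/L) = √(9.81·0.314⁵·74.7/2270) = 0.03139
ε/(3.7D) = 2.58×10^-4; √(3.17ν²L/(gD³h_f)) = 8.50×10^-6
Q = -0.965·0.03139·ln(2.667×10^-4) = 0.2493 m³/s
Check: V = 3.22 m/s, Re = 2.12×10^6, f = 0.01963, h_f = 74.9 m ≈ 74.7 m ✓

Q ≈ 0.249 m³/s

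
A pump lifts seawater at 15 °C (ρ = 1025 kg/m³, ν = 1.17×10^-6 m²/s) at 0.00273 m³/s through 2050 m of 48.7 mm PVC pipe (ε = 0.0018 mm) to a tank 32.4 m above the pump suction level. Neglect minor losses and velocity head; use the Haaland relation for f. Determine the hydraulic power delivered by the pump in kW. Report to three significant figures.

P_hyd ≈ 3.41 kW

V = 4Q/(πD²) = 1.466 m/s; Re = 6.10×10^4; ε/D = 3.70×10^-5; f = 0.01992
h_f = f(L/D)V²/2g = 91.82 m
Total head H = z + h_f = 32.4 + 91.82 = 124.2 m
P_hyd = ρgQH = 1025·9.81·0.00273·124.2 = 3.410 kW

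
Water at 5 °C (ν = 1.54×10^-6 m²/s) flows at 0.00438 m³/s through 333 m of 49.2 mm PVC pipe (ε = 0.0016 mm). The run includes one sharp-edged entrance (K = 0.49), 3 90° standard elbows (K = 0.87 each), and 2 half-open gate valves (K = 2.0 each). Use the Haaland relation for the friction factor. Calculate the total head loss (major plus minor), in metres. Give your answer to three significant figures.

H_L ≈ 36.9 m

V = 4Q/(πD²) = 2.304 m/s; V²/2g = 0.2705 m
Re = 7.36×10^4, ε/D = 3.25×10^-5 → f = 0.01913 (Haaland)
Major: h_f = f(L/D)·V²/2g = 0.01913·6768·0.2705 = 35.02 m
Minor: ΣK = 7.10; h_m = ΣK·V²/2g = 1.921 m
Total H_L = 35.02 + 1.921 = 36.94 m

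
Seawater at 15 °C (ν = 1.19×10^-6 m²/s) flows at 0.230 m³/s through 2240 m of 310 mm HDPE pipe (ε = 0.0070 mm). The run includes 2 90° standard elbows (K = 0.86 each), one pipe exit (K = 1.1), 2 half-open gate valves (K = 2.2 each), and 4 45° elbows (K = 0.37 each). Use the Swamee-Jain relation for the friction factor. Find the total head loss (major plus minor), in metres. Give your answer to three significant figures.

V = 4Q/(πD²) = 3.047 m/s; V²/2g = 0.4733 m
Re = 7.94×10^5, ε/D = 2.26×10^-5 → f = 0.01254 (Swamee-Jain)
Major: h_f = f(L/D)·V²/2g = 0.01254·7226·0.4733 = 42.87 m
Minor: ΣK = 8.70; h_m = ΣK·V²/2g = 4.118 m
Total H_L = 42.87 + 4.118 = 46.99 m

H_L ≈ 47.0 m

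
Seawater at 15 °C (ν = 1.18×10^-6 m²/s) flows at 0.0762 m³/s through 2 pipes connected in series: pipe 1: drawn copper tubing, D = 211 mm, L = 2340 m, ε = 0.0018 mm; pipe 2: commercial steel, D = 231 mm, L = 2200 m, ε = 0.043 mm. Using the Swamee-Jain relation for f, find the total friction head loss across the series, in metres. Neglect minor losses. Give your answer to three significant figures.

H ≈ 62.6 m

Pipe 1: V = 2.179 m/s, Re = 3.90×10^5, ε/D = 8.53×10^-6, f = 0.01381, h_1 = f(L/D)V²/2g = 37.08 m
Pipe 2: V = 1.818 m/s, Re = 3.56×10^5, ε/D = 1.86×10^-4, f = 0.01590, h_2 = f(L/D)V²/2g = 25.51 m
Series → Q common, losses add: H = Σh = 62.59 m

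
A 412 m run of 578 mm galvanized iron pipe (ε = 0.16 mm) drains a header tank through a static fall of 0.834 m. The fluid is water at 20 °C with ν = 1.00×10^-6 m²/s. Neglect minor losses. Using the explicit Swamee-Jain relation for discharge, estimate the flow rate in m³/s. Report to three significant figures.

Q ≈ 0.317 m³/s

Swamee-Jain (Type II): Q = -0.965·√(gD⁵h_f/L)·ln[ε/(3.7D) + √(3.17ν²L/(gD³h_f))]
√(gD⁵h_f/L) = √(9.81·0.578⁵·0.834/412) = 0.03579
ε/(3.7D) = 7.48×10^-5; √(3.17ν²L/(gD³h_f)) = 2.88×10^-5
Q = -0.965·0.03579·ln(1.036×10^-4) = 0.3169 m³/s
Check: V = 1.21 m/s, Re = 6.98×10^5, f = 0.01584, h_f = 0.839 m ≈ 0.834 m ✓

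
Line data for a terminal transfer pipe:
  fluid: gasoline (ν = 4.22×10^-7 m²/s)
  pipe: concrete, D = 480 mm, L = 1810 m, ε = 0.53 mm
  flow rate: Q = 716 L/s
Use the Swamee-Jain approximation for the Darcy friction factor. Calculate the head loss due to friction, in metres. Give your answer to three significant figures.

V = 4Q/(πD²) = 4·0.716/(π·0.480²) = 3.957 m/s
Re = VD/ν = 3.957·0.480/4.22×10^-7 = 4.50×10^6 → turbulent
ε/D = 0.53/480 = 0.00110
Swamee-Jain: f = 0.02022
h_f = f(L/D)V²/(2g) = 0.02022·(1810/0.480)·3.957²/(2·9.81) = 60.83 m

h_f ≈ 60.8 m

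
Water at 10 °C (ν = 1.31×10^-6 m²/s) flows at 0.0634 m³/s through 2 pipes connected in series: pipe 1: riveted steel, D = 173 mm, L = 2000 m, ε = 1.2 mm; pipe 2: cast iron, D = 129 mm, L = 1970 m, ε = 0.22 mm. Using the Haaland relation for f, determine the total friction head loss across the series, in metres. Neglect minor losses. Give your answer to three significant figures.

Pipe 1: V = 2.697 m/s, Re = 3.56×10^5, ε/D = 0.00694, f = 0.03388, h_1 = f(L/D)V²/2g = 145.2 m
Pipe 2: V = 4.851 m/s, Re = 4.78×10^5, ε/D = 0.00171, f = 0.02288, h_2 = f(L/D)V²/2g = 419.1 m
Series → Q common, losses add: H = Σh = 564.3 m

H ≈ 564 m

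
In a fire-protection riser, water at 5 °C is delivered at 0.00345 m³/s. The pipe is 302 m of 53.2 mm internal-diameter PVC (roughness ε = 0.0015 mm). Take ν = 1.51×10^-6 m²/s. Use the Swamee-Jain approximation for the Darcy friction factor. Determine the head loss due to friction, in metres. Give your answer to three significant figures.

h_f ≈ 14.3 m

V = 4Q/(πD²) = 4·0.00345/(π·0.0532²) = 1.552 m/s
Re = VD/ν = 1.552·0.0532/1.51×10^-6 = 5.47×10^4 → turbulent
ε/D = 0.0015/53.2 = 2.82×10^-5
Swamee-Jain: f = 0.02047
h_f = f(L/D)V²/(2g) = 0.02047·(302/0.0532)·1.552²/(2·9.81) = 14.27 m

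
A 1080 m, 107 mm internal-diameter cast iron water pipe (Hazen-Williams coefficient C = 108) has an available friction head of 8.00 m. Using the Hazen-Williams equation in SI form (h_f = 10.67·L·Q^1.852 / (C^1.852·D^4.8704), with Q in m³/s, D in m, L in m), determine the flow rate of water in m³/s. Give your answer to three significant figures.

Rearranging: Q = [h_f·C^1.852·D^4.8704 / (10.67·L)]^(1/1.852)
Q = [8.00·108^1.852·0.107^4.8704 / (10.67·1080)]^0.540 = 0.005963 m³/s

Q ≈ 0.00596 m³/s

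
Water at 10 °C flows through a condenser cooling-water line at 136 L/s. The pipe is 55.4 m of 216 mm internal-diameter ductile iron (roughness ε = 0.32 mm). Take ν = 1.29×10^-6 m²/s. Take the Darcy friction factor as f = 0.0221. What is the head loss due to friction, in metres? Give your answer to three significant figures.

V = 4Q/(πD²) = 4·0.136/(π·0.216²) = 3.711 m/s
h_f = f(L/D)V²/(2g) = 0.02210·(55.4/0.216)·3.711²/(2·9.81) = 3.980 m

h_f ≈ 3.98 m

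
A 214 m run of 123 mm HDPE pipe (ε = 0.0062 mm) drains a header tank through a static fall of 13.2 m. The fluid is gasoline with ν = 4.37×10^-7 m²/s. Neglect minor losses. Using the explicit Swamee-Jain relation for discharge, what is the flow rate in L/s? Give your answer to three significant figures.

Q ≈ 40.7 L/s

Swamee-Jain (Type II): Q = -0.965·√(gD⁵h_f/L)·ln[ε/(3.7D) + √(3.17ν²L/(gD³h_f))]
√(gD⁵h_f/L) = √(9.81·0.123⁵·13.2/214) = 0.004127
ε/(3.7D) = 1.36×10^-5; √(3.17ν²L/(gD³h_f)) = 2.32×10^-5
Q = -0.965·0.004127·ln(3.681×10^-5) = 0.04066 m³/s
Check: V = 3.42 m/s, Re = 9.63×10^5, f = 0.01275, h_f = 13.2 m ≈ 13.2 m ✓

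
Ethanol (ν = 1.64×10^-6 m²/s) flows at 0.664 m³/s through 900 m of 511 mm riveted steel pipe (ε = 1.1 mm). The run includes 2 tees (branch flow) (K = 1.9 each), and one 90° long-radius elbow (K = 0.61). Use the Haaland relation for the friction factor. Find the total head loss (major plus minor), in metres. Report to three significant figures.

V = 4Q/(πD²) = 3.238 m/s; V²/2g = 0.5343 m
Re = 1.01×10^6, ε/D = 0.00215 → f = 0.02409 (Haaland)
Major: h_f = f(L/D)·V²/2g = 0.02409·1761·0.5343 = 22.67 m
Minor: ΣK = 4.41; h_m = ΣK·V²/2g = 2.356 m
Total H_L = 22.67 + 2.356 = 25.02 m

H_L ≈ 25.0 m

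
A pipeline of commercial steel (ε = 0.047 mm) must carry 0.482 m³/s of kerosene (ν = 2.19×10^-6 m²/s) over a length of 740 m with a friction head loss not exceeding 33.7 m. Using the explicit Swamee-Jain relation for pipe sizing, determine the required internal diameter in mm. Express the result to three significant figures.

D ≈ 363 mm

Swamee-Jain (Type III): D = 0.66·[ε^1.25·(LQ²/(gh_f))^4.75 + ν·Q^9.4·(L/(gh_f))^5.2]^0.04
LQ²/(gh_f) = 0.5200; L/(gh_f) = 2.238
Term 1 = ε^1.25·(…)^4.75 = 1.74×10^-7; Term 2 = ν·Q^9.4·(…)^5.2 = 1.52×10^-7
D = 0.66·(1.74×10^-7 + 1.52×10^-7)^0.04 = 0.3631 m = 363 mm
Check: V = 4.65 m/s, Re = 7.72×10^5, f = 0.01421, h_f = 32.0 m ≈ 33.7 m ✓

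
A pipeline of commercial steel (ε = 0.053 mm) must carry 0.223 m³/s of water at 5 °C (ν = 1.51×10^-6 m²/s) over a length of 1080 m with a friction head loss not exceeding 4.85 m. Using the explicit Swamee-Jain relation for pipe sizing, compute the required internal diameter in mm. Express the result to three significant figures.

D ≈ 429 mm

Swamee-Jain (Type III): D = 0.66·[ε^1.25·(LQ²/(gh_f))^4.75 + ν·Q^9.4·(L/(gh_f))^5.2]^0.04
LQ²/(gh_f) = 1.129; L/(gh_f) = 22.70
Term 1 = ε^1.25·(…)^4.75 = 8.04×10^-6; Term 2 = ν·Q^9.4·(…)^5.2 = 1.27×10^-5
D = 0.66·(8.04×10^-6 + 1.27×10^-5)^0.04 = 0.4288 m = 429 mm
Check: V = 1.54 m/s, Re = 4.39×10^5, f = 0.01495, h_f = 4.58 m ≈ 4.85 m ✓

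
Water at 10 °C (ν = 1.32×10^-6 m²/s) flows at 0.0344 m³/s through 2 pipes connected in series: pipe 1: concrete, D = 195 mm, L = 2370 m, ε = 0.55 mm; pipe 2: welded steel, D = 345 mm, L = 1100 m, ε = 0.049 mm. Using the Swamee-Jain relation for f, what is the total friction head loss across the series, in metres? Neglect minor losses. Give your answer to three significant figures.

Pipe 1: V = 1.152 m/s, Re = 1.70×10^5, ε/D = 0.00282, f = 0.02673, h_1 = f(L/D)V²/2g = 21.97 m
Pipe 2: V = 0.3680 m/s, Re = 9.62×10^4, ε/D = 1.42×10^-4, f = 0.01882, h_2 = f(L/D)V²/2g = 0.4140 m
Series → Q common, losses add: H = Σh = 22.39 m

H ≈ 22.4 m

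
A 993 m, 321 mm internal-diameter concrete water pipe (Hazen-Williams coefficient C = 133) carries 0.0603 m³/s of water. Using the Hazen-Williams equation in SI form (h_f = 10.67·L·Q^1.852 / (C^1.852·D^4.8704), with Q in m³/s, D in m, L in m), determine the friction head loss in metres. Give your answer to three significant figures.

h_f = 10.67·993·0.0603^1.852 / (133^1.852·0.321^4.8704) = 1.723 m

h_f ≈ 1.72 m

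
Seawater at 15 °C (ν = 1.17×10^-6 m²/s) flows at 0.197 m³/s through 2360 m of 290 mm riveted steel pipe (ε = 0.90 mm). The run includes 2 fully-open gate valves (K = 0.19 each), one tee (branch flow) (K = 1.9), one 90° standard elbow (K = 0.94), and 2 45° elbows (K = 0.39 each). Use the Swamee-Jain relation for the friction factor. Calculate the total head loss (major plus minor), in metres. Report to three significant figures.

H_L ≈ 100 m

V = 4Q/(πD²) = 2.982 m/s; V²/2g = 0.4534 m
Re = 7.39×10^5, ε/D = 0.00310 → f = 0.02668 (Swamee-Jain)
Major: h_f = f(L/D)·V²/2g = 0.02668·8138·0.4534 = 98.44 m
Minor: ΣK = 4.00; h_m = ΣK·V²/2g = 1.814 m
Total H_L = 98.44 + 1.814 = 100.3 m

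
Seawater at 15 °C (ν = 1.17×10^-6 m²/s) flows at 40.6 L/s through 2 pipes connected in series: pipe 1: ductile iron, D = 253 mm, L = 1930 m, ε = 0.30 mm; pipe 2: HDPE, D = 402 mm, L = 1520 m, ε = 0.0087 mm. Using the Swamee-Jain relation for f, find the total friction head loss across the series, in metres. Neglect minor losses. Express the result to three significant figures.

H ≈ 5.94 m

Pipe 1: V = 0.8076 m/s, Re = 1.75×10^5, ε/D = 0.00119, f = 0.02206, h_1 = f(L/D)V²/2g = 5.595 m
Pipe 2: V = 0.3199 m/s, Re = 1.10×10^5, ε/D = 2.16×10^-5, f = 0.01765, h_2 = f(L/D)V²/2g = 0.3481 m
Series → Q common, losses add: H = Σh = 5.943 m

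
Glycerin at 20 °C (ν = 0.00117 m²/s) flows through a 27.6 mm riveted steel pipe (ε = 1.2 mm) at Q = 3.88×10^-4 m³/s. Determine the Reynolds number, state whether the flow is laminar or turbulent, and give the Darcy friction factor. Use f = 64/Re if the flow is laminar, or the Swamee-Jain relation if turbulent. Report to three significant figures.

Re ≈ 15.3; laminar; f = 64/Re ≈ 4.18

V = 4Q/(πD²) = 0.6485 m/s
Re = VD/ν = 0.6485·0.0276/0.00117 = 15.3
Re < 2300 → laminar → f = 64/Re = 4.183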